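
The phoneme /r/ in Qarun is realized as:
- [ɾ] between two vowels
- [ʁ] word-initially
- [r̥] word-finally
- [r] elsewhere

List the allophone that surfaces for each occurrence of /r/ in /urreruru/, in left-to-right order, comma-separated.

Occurrence 1 (position 2): no conditioning environment matches → elsewhere allophone [r].
Occurrence 2 (position 3): no conditioning environment matches → elsewhere allophone [r].
Occurrence 3 (position 5): between two vowels → [ɾ].
Occurrence 4 (position 7): between two vowels → [ɾ].

[r], [r], [ɾ], [ɾ]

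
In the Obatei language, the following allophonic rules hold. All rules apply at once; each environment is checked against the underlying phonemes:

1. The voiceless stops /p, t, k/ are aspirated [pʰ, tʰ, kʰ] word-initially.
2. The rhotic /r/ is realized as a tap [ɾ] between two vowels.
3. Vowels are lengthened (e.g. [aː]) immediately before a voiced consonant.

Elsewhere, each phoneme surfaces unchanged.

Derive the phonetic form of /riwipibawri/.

[riːwipiːbaːwri]

/r/ (word-initial): rule 2 targets it, but not between two vowels → unchanged [r].
/i/ meets the environment for rule 3 (before a voiced consonant) → [iː].
/w/ (between /i/ and /i/) is unaffected → [w].
/i/ (between /w/ and /p/): rule 3 targets it, but not before a voiced consonant → unchanged [i].
/p/ (between /i/ and /i/) is in the target of rule 1 but the environment (word-initially) is not met → [p].
Rule 3 applies to /i/ (between /p/ and /b/: before a voiced consonant) → [iː].
/b/ stays [b].
Rule 3 applies to /a/ (between /b/ and /w/: before a voiced consonant) → [aː].
/w/ stays [w].
/r/ (between /w/ and /i/) is in the target of rule 2 but the environment (between two vowels) is not met → [r].
/i/ (word-final) is in the target of rule 3 but the environment (before a voiced consonant) is not met → [i].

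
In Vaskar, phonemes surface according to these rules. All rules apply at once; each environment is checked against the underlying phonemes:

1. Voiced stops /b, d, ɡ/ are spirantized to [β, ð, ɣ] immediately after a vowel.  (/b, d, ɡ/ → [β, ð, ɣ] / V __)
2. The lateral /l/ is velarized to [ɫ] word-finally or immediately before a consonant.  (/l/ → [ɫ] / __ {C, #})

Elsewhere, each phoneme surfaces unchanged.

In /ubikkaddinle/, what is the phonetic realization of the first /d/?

[ð]

/d/ (between /a/ and /d/): immediately after a vowel, so rule 1 applies → [ð].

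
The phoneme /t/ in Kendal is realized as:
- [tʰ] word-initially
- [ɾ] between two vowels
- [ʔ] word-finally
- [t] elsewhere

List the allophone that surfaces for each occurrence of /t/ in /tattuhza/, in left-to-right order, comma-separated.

Occurrence 1 (position 1): word-initially → [tʰ].
Occurrence 2 (position 3): no conditioning environment matches → elsewhere allophone [t].
Occurrence 3 (position 4): no conditioning environment matches → elsewhere allophone [t].

[tʰ], [t], [t]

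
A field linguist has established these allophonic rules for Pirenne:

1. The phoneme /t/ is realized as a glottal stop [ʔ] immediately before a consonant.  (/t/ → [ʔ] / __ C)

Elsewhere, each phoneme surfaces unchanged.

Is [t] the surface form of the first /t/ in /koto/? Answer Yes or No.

/t/ (between /o/ and /o/) fails the environment for rule 1, so it stays [t].
The actual realization is [t], which matches [t].

Yes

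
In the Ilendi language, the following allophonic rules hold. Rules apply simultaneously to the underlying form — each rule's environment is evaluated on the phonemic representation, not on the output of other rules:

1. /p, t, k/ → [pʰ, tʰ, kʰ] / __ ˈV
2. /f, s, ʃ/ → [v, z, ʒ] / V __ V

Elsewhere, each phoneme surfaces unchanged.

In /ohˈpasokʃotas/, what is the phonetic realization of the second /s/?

[s]

/s/ — word-final; rule 2 does not apply here → [s].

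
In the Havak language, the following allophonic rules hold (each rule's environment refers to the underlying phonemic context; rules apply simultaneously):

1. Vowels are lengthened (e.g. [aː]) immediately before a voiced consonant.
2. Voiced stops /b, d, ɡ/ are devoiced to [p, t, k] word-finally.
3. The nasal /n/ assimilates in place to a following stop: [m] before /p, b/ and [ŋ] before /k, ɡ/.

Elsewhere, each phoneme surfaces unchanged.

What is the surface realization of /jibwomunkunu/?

/j/ stays [j].
/i/ — between /j/ and /b/, before a voiced consonant — surfaces as [iː] (rule 1).
/b/ (between /i/ and /w/): rule 2 targets it, but not word-finally → unchanged [b].
/w/ (between /b/ and /o/) is unaffected → [w].
/o/ meets the environment for rule 1 (before a voiced consonant) → [oː].
/m/ stays [m].
/u/ — between /m/ and /n/, before a voiced consonant — surfaces as [uː] (rule 1).
/n/ (between /u/ and /k/) occurs before a labial or velar stop → [ŋ] by rule 3.
/k/ (between /n/ and /u/) is unaffected → [k].
/u/ — between /k/ and /n/, before a voiced consonant — surfaces as [uː] (rule 1).
/n/ (between /u/ and /u/) is in the target of rule 3 but the environment (before a labial or velar stop) is not met → [n].
/u/ — word-final; rule 1 does not apply here → [u].

[jiːbwoːmuːŋkuːnu]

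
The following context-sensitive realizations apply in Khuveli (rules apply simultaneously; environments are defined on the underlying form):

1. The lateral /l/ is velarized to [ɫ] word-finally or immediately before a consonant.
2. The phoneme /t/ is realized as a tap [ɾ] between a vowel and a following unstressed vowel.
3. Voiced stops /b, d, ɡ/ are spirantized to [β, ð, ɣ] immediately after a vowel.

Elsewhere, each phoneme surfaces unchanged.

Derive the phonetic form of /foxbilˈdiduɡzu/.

/b/ — between /x/ and /i/; rule 3 does not apply here → [b].
/l/ (between /i/ and /d/) occurs word-finally or immediately before a consonant → [ɫ] by rule 1.
/d/ — between /l/ and /i/; rule 3 does not apply here → [d].
/d/ meets the environment for rule 3 (immediately after a vowel) → [ð].
/ɡ/ meets the environment for rule 3 (immediately after a vowel) → [ɣ].

[foxbiɫˈdiðuɣzu]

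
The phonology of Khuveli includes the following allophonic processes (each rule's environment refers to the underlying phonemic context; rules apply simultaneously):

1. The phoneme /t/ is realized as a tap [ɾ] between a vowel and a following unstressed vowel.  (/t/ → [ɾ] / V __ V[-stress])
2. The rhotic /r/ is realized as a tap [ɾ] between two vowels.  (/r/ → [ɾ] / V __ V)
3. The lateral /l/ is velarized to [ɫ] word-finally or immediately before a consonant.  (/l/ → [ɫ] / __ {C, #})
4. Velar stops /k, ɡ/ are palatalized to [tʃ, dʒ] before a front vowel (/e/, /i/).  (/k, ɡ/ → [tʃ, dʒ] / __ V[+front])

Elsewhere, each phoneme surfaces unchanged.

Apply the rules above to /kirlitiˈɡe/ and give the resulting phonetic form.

[tʃirliɾiˈdʒe]

/k/ (word-initial) occurs before a front vowel → [tʃ] by rule 4.
/i/ stays [i].
/r/ (between /i/ and /l/) fails the environment for rule 2, so it stays [r].
/l/ — between /r/ and /i/; rule 3 does not apply here → [l].
/i/ stays [i].
Rule 1 applies to /t/ (between /i/ and /i/: between a vowel and a following unstressed vowel) → [ɾ].
/i/ stays [i].
/ɡ/ — between /i/ and /e/, before a front vowel — surfaces as [dʒ] (rule 4).
/e/ (word-final) is unaffected → [e].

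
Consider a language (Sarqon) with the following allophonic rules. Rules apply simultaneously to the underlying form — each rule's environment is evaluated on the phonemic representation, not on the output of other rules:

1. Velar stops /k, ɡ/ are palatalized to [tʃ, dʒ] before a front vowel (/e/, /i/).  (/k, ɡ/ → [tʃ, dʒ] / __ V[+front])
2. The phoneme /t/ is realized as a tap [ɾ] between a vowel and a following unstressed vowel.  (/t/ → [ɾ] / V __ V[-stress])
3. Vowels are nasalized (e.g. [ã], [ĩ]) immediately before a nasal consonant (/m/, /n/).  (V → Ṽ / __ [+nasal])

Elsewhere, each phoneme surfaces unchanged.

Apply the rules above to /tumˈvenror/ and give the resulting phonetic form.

/t/ (word-initial) fails the environment for rule 2, so it stays [t].
/u/ (between /t/ and /m/) occurs before a nasal consonant → [ũ] by rule 3.
/m/ (between /u/ and /v/): no rule targets it → [m].
/v/ (between /m/ and /e/) is unaffected → [v].
/e/ (between /v/ and /n/): before a nasal consonant, so rule 3 applies → [ẽ].
/n/ (between /e/ and /r/): no rule targets it → [n].
/r/ stays [r].
/o/ (between /r/ and /r/): rule 3 targets it, but not before a nasal consonant → unchanged [o].
/r/ (word-final) is unaffected → [r].

[tũmˈvẽnror]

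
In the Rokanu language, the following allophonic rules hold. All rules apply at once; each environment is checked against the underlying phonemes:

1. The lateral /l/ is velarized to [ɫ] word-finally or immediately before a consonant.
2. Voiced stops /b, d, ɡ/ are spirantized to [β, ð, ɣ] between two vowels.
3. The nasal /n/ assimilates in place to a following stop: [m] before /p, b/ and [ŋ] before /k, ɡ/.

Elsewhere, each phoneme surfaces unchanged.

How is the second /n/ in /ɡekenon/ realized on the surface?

[n]

/n/ (word-final): rule 3 targets it, but not before a labial or velar stop → unchanged [n].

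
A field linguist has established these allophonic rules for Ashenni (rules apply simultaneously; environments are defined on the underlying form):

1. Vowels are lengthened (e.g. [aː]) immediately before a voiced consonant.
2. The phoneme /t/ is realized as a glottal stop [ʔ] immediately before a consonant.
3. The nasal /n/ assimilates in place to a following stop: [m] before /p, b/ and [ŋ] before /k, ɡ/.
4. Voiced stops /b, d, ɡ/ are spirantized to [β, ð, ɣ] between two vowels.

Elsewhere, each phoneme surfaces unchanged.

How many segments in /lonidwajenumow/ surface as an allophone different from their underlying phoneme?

6

Segments that undergo a rule: /o/ → [oː] (rule 1); /i/ → [iː] (rule 1); /a/ → [aː] (rule 1); /e/ → [eː] (rule 1); /u/ → [uː] (rule 1); /o/ → [oː] (rule 1).
All other segments surface unchanged.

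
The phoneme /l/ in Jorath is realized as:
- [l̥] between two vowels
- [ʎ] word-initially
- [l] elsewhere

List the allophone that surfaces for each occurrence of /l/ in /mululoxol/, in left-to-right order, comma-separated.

[l̥], [l̥], [l]

Occurrence 1 (position 3): between two vowels → [l̥].
Occurrence 2 (position 5): between two vowels → [l̥].
Occurrence 3 (position 9): no conditioning environment matches → elsewhere allophone [l].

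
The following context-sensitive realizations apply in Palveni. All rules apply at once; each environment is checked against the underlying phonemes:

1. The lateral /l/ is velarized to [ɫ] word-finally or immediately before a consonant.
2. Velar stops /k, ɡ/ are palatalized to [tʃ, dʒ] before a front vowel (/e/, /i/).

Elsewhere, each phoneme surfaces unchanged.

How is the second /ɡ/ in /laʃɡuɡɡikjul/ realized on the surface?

/ɡ/ (between /u/ and /ɡ/) is in the target of rule 2 but the environment (before a front vowel) is not met → [ɡ].

[ɡ]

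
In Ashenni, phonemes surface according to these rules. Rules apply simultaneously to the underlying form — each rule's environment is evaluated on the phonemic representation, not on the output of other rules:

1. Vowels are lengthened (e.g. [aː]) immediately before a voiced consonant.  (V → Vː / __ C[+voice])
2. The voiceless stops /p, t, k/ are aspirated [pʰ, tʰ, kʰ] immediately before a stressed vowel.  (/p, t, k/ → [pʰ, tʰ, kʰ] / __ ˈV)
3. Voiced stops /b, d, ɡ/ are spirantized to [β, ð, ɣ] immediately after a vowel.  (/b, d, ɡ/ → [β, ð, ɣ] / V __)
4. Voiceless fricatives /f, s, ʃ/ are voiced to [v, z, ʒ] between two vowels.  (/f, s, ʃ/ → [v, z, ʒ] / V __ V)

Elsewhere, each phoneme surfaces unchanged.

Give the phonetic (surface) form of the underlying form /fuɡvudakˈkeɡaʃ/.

[fuːɣvuːðakˈkʰeːɣaʃ]

/f/ (word-initial) fails the environment for rule 4, so it stays [f].
/u/ (between /f/ and /ɡ/) occurs before a voiced consonant → [uː] by rule 1.
/ɡ/ meets the environment for rule 3 (immediately after a vowel) → [ɣ].
/v/ (between /ɡ/ and /u/): no rule targets it → [v].
/u/ — between /v/ and /d/, before a voiced consonant — surfaces as [uː] (rule 1).
/d/ — between /u/ and /a/, immediately after a vowel — surfaces as [ð] (rule 3).
/a/ (between /d/ and /k/) fails the environment for rule 1, so it stays [a].
/k/ (between /a/ and /k/) is in the target of rule 2 but the environment (immediately before a stressed vowel) is not met → [k].
Rule 2 applies to /k/ (between /k/ and /e/: immediately before a stressed vowel) → [kʰ].
/e/ — between /k/ and /ɡ/, before a voiced consonant — surfaces as [eː] (rule 1).
/ɡ/ — between /e/ and /a/, immediately after a vowel — surfaces as [ɣ] (rule 3).
/a/ (between /ɡ/ and /ʃ/): rule 1 targets it, but not before a voiced consonant → unchanged [a].
/ʃ/ (word-final): rule 4 targets it, but not between two vowels → unchanged [ʃ].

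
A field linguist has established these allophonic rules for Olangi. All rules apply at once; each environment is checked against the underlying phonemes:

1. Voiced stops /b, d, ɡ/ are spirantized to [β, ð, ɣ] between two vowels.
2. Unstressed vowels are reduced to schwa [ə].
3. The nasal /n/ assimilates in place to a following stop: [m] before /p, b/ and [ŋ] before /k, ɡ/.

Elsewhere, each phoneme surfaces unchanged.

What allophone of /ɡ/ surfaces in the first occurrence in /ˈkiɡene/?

[ɣ]

/ɡ/ (between /i/ and /e/) occurs between two vowels → [ɣ] by rule 1.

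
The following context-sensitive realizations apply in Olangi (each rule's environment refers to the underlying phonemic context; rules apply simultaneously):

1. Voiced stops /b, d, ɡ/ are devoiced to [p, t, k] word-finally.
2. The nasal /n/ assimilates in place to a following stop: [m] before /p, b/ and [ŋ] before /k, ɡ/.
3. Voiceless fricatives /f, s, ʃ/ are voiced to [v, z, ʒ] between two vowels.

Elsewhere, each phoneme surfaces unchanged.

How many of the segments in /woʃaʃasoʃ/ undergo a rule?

Segments that undergo a rule: /ʃ/ → [ʒ] (rule 3); /ʃ/ → [ʒ] (rule 3); /s/ → [z] (rule 3).
All other segments surface unchanged.

3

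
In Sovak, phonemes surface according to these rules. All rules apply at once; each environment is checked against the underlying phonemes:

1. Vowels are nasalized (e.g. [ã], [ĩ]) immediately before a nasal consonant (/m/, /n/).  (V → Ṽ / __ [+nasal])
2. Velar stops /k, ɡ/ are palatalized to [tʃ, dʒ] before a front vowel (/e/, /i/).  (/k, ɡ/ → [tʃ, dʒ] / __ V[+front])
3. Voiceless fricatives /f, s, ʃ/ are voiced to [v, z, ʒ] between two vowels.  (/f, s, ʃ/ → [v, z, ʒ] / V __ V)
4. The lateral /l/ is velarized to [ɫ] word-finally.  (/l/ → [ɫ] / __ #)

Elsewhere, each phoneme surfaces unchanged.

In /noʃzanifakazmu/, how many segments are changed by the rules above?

2

Segments that undergo a rule: /a/ → [ã] (rule 1); /f/ → [v] (rule 3).
All other segments surface unchanged.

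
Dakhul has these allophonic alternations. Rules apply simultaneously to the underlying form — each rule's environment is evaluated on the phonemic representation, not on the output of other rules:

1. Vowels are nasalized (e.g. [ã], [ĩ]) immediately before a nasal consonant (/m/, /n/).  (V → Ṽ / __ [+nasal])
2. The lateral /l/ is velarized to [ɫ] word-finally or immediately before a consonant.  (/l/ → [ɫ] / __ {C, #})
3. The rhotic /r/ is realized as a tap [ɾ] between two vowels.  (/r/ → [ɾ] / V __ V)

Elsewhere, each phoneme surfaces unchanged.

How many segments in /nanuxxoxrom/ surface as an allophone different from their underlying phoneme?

Segments that undergo a rule: /a/ → [ã] (rule 1); /o/ → [õ] (rule 1).
All other segments surface unchanged.

2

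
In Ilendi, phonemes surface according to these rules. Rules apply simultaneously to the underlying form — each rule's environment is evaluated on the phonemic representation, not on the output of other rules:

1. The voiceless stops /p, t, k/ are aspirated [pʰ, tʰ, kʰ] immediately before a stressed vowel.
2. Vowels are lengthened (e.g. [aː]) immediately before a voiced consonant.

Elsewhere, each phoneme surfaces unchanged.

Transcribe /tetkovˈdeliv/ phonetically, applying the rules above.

/t/ (word-initial) is in the target of rule 1 but the environment (immediately before a stressed vowel) is not met → [t].
/e/ (between /t/ and /t/) fails the environment for rule 2, so it stays [e].
/t/ (between /e/ and /k/) fails the environment for rule 1, so it stays [t].
/k/ — between /t/ and /o/; rule 1 does not apply here → [k].
/o/ (between /k/ and /v/) occurs before a voiced consonant → [oː] by rule 2.
/e/ (between /d/ and /l/) occurs before a voiced consonant → [eː] by rule 2.
/i/ meets the environment for rule 2 (before a voiced consonant) → [iː].

[tetkoːvˈdeːliːv]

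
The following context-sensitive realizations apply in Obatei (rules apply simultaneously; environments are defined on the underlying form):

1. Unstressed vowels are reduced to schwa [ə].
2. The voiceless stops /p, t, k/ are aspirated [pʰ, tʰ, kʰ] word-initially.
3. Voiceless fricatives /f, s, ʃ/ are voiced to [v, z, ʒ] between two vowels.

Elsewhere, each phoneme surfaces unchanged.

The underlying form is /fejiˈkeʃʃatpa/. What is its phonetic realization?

[fəjəˈkeʃʃətpə]

/f/ (word-initial) is in the target of rule 3 but the environment (between two vowels) is not met → [f].
Rule 1 applies to /e/ (between /f/ and /j/: in an unstressed syllable) → [ə].
/j/ (between /e/ and /i/): no rule targets it → [j].
/i/ (between /j/ and /k/): in an unstressed syllable, so rule 1 applies → [ə].
/k/ (between /i/ and /e/): rule 2 targets it, but not word-initially → unchanged [k].
/e/ (between /k/ and /ʃ/) is in the target of rule 1 but the environment (in an unstressed syllable) is not met → [e].
/ʃ/ (between /e/ and /ʃ/): rule 3 targets it, but not between two vowels → unchanged [ʃ].
/ʃ/ (between /ʃ/ and /a/) fails the environment for rule 3, so it stays [ʃ].
/a/ (between /ʃ/ and /t/) occurs in an unstressed syllable → [ə] by rule 1.
/t/ (between /a/ and /p/) is in the target of rule 2 but the environment (word-initially) is not met → [t].
/p/ (between /t/ and /a/): rule 2 targets it, but not word-initially → unchanged [p].
/a/ — word-final, in an unstressed syllable — surfaces as [ə] (rule 1).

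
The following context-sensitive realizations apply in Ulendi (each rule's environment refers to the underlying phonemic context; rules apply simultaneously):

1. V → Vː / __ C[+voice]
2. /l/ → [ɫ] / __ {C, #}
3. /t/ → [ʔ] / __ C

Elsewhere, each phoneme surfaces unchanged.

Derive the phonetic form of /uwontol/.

Rule 1 applies to /u/ (word-initial: before a voiced consonant) → [uː].
/o/ — between /w/ and /n/, before a voiced consonant — surfaces as [oː] (rule 1).
/t/ (between /n/ and /o/) fails the environment for rule 3, so it stays [t].
/o/ (between /t/ and /l/): before a voiced consonant, so rule 1 applies → [oː].
/l/ (word-final): word-finally or immediately before a consonant, so rule 2 applies → [ɫ].

[uːwoːntoːɫ]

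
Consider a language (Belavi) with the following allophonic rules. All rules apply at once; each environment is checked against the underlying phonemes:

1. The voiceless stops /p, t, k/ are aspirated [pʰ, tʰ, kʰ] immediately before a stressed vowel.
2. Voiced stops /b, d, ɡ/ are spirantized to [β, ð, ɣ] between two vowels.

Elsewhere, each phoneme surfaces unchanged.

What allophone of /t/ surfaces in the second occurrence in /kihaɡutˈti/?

[tʰ]

/t/ (between /t/ and /i/) occurs immediately before a stressed vowel → [tʰ] by rule 1.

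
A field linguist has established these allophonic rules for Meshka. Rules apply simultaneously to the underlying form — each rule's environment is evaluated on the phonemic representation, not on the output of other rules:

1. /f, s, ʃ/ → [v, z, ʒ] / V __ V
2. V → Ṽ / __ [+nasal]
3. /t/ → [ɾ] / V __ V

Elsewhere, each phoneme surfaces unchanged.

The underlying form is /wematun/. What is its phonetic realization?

/w/ stays [w].
Rule 2 applies to /e/ (between /w/ and /m/: before a nasal consonant) → [ẽ].
/m/ stays [m].
/a/ (between /m/ and /t/) is in the target of rule 2 but the environment (before a nasal consonant) is not met → [a].
/t/ — between /a/ and /u/, between two vowels — surfaces as [ɾ] (rule 3).
Rule 2 applies to /u/ (between /t/ and /n/: before a nasal consonant) → [ũ].
/n/ — not in any rule's target class → [n].

[wẽmaɾũn]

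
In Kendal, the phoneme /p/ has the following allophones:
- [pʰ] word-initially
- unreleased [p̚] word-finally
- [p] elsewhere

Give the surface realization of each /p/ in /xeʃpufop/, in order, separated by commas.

[p], [p̚]

Occurrence 1 (position 4): no conditioning environment matches → elsewhere allophone [p].
Occurrence 2 (position 8): word-finally → [p̚].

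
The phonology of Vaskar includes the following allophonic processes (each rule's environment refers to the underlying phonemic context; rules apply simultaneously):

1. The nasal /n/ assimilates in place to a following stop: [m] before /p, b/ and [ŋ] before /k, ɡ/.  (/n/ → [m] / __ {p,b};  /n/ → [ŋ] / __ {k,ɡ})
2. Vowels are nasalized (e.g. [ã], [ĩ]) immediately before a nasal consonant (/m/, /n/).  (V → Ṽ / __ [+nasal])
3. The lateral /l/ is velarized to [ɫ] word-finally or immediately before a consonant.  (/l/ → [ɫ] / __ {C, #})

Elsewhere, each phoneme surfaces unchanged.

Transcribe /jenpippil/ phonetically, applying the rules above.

[jẽmpippiɫ]

/j/ (word-initial) is unaffected → [j].
/e/ — between /j/ and /n/, before a nasal consonant — surfaces as [ẽ] (rule 2).
/n/ — between /e/ and /p/, before a labial or velar stop — surfaces as [m] (rule 1).
/p/ (between /n/ and /i/) is unaffected → [p].
/i/ (between /p/ and /p/) fails the environment for rule 2, so it stays [i].
/p/ — not in any rule's target class → [p].
/p/ stays [p].
/i/ (between /p/ and /l/) fails the environment for rule 2, so it stays [i].
/l/ (word-final) occurs word-finally or immediately before a consonant → [ɫ] by rule 3.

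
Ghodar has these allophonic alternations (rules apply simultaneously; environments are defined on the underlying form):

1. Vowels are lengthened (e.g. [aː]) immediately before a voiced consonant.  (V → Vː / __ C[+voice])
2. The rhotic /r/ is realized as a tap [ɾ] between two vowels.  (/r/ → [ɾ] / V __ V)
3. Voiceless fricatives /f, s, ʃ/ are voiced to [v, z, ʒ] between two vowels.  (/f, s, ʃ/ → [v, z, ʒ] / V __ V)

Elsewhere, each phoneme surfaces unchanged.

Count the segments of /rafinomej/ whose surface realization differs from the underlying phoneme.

Segments that undergo a rule: /f/ → [v] (rule 3); /i/ → [iː] (rule 1); /o/ → [oː] (rule 1); /e/ → [eː] (rule 1).
All other segments surface unchanged.

4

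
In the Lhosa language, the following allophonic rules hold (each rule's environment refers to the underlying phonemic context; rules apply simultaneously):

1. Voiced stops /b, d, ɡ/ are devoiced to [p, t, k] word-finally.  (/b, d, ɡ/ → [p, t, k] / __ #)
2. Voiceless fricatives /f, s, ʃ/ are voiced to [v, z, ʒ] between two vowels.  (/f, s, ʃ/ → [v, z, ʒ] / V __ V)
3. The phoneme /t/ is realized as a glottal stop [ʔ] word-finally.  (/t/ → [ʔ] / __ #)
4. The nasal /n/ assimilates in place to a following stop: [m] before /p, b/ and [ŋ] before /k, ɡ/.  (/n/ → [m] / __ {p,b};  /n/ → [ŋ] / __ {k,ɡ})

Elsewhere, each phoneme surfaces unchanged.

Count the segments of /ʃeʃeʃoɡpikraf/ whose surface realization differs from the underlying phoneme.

2

Segments that undergo a rule: /ʃ/ → [ʒ] (rule 2); /ʃ/ → [ʒ] (rule 2).
All other segments surface unchanged.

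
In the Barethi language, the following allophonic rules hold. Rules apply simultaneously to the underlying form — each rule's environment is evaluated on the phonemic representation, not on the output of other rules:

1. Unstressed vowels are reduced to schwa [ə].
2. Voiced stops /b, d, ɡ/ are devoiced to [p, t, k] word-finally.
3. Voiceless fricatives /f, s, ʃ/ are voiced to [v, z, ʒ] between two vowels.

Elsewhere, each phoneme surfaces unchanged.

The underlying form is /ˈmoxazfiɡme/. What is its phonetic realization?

/m/ (word-initial) is unaffected → [m].
/o/ (between /m/ and /x/) is in the target of rule 1 but the environment (in an unstressed syllable) is not met → [o].
/x/ stays [x].
Rule 1 applies to /a/ (between /x/ and /z/: in an unstressed syllable) → [ə].
/z/ (between /a/ and /f/): no rule targets it → [z].
/f/ — between /z/ and /i/; rule 3 does not apply here → [f].
Rule 1 applies to /i/ (between /f/ and /ɡ/: in an unstressed syllable) → [ə].
/ɡ/ (between /i/ and /m/) is in the target of rule 2 but the environment (word-finally) is not met → [ɡ].
/m/ — not in any rule's target class → [m].
/e/ meets the environment for rule 1 (in an unstressed syllable) → [ə].

[ˈmoxəzfəɡmə]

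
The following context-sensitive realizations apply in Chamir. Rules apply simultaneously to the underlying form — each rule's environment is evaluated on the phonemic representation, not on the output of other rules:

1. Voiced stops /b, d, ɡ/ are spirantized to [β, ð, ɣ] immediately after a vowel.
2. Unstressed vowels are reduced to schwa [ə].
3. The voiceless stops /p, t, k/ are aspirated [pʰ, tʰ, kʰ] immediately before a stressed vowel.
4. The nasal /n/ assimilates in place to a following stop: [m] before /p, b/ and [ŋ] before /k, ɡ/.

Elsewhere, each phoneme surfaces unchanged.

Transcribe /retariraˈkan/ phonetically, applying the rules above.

[rətərərəˈkʰan]

/r/ stays [r].
Rule 2 applies to /e/ (between /r/ and /t/: in an unstressed syllable) → [ə].
/t/ (between /e/ and /a/): rule 3 targets it, but not immediately before a stressed vowel → unchanged [t].
/a/ (between /t/ and /r/) occurs in an unstressed syllable → [ə] by rule 2.
/r/ — not in any rule's target class → [r].
/i/ (between /r/ and /r/): in an unstressed syllable, so rule 2 applies → [ə].
/r/ stays [r].
/a/ (between /r/ and /k/): in an unstressed syllable, so rule 2 applies → [ə].
/k/ meets the environment for rule 3 (immediately before a stressed vowel) → [kʰ].
/a/ (between /k/ and /n/): rule 2 targets it, but not in an unstressed syllable → unchanged [a].
/n/ (word-final): rule 4 targets it, but not before a labial or velar stop → unchanged [n].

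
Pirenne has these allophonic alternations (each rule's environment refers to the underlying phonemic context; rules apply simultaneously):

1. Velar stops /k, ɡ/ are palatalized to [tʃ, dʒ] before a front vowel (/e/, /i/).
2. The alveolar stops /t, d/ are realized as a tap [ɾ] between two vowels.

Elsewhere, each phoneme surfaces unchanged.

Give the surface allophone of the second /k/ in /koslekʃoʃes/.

/k/ (between /e/ and /ʃ/) is in the target of rule 1 but the environment (before a front vowel) is not met → [k].

[k]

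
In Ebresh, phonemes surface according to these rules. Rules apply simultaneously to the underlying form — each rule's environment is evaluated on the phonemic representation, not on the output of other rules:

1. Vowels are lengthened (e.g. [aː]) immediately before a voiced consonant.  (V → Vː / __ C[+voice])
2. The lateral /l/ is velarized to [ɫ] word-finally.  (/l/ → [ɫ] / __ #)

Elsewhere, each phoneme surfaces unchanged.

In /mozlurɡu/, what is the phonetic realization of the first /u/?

/u/ meets the environment for rule 1 (before a voiced consonant) → [uː].

[uː]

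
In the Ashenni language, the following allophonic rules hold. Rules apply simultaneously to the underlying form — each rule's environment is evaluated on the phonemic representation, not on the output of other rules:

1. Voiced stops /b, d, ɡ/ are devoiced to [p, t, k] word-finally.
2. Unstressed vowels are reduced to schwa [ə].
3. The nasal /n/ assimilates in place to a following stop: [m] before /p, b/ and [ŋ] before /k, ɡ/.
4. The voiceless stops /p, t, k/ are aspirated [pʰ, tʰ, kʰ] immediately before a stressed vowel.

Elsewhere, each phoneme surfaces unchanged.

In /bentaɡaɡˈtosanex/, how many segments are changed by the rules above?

6

Segments that undergo a rule: /e/ → [ə] (rule 2); /a/ → [ə] (rule 2); /a/ → [ə] (rule 2); /t/ → [tʰ] (rule 4); /a/ → [ə] (rule 2); /e/ → [ə] (rule 2).
All other segments surface unchanged.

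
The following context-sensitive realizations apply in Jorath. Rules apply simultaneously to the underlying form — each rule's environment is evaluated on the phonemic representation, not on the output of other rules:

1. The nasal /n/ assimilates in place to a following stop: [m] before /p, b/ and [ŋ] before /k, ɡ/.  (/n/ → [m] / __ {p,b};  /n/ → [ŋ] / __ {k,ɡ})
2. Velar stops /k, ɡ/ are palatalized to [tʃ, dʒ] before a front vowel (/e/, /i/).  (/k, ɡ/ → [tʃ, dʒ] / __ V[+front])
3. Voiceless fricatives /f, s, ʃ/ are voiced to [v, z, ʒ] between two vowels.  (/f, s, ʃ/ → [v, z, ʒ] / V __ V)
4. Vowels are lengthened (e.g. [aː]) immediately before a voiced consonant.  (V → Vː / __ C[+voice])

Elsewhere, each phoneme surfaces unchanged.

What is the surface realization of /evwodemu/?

/e/ meets the environment for rule 4 (before a voiced consonant) → [eː].
/v/ — not in any rule's target class → [v].
/w/ — not in any rule's target class → [w].
/o/ — between /w/ and /d/, before a voiced consonant — surfaces as [oː] (rule 4).
/d/ (between /o/ and /e/): no rule targets it → [d].
/e/ (between /d/ and /m/) occurs before a voiced consonant → [eː] by rule 4.
/m/ (between /e/ and /u/): no rule targets it → [m].
/u/ (word-final): rule 4 targets it, but not before a voiced consonant → unchanged [u].

[eːvwoːdeːmu]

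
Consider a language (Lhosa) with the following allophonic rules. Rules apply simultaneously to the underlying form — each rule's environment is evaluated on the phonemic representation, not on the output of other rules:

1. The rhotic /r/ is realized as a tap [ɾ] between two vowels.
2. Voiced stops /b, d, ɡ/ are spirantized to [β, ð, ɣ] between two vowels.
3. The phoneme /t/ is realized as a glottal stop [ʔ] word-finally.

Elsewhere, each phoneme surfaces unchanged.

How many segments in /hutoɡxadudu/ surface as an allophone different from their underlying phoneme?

Segments that undergo a rule: /d/ → [ð] (rule 2); /d/ → [ð] (rule 2).
All other segments surface unchanged.

2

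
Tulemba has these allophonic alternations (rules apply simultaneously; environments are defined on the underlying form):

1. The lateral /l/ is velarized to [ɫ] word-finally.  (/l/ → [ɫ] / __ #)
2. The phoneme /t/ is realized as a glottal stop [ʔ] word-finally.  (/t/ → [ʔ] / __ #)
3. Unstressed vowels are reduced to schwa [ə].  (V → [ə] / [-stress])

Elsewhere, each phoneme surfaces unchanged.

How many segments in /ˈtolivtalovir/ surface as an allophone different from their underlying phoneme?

Segments that undergo a rule: /i/ → [ə] (rule 3); /a/ → [ə] (rule 3); /o/ → [ə] (rule 3); /i/ → [ə] (rule 3).
All other segments surface unchanged.

4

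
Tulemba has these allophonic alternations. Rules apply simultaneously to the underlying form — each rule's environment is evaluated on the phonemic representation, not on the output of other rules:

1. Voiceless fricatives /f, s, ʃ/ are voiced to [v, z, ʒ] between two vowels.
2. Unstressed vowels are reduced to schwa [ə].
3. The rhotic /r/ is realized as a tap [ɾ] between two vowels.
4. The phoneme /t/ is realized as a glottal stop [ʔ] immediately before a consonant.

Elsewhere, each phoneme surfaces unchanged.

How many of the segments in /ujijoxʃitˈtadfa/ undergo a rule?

Segments that undergo a rule: /u/ → [ə] (rule 2); /i/ → [ə] (rule 2); /o/ → [ə] (rule 2); /i/ → [ə] (rule 2); /t/ → [ʔ] (rule 4); /a/ → [ə] (rule 2).
All other segments surface unchanged.

6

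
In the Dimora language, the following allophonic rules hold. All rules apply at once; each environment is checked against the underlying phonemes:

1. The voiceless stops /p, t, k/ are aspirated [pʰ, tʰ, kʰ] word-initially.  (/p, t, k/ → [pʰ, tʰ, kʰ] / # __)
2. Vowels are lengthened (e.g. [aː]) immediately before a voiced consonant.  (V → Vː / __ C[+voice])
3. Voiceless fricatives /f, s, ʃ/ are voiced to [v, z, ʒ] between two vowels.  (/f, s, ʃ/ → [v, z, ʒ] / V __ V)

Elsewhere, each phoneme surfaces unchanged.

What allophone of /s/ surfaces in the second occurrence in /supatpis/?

[s]

/s/ (word-final) fails the environment for rule 3, so it stays [s].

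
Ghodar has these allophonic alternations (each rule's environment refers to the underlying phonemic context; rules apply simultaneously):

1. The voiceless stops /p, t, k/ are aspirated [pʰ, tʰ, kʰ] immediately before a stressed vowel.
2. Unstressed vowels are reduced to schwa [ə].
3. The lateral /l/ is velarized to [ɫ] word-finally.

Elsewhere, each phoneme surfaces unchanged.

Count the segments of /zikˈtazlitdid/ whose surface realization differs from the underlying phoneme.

Segments that undergo a rule: /i/ → [ə] (rule 2); /t/ → [tʰ] (rule 1); /i/ → [ə] (rule 2); /i/ → [ə] (rule 2).
All other segments surface unchanged.

4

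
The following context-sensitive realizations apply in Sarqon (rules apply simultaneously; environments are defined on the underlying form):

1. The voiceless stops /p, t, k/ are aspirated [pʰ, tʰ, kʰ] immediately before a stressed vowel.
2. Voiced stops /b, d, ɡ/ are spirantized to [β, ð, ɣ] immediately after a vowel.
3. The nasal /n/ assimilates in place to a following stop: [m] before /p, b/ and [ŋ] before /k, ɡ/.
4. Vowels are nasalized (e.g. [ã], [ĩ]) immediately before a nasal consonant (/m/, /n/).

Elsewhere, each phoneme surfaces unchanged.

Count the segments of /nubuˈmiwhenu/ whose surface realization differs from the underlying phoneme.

3

Segments that undergo a rule: /b/ → [β] (rule 2); /u/ → [ũ] (rule 4); /e/ → [ẽ] (rule 4).
All other segments surface unchanged.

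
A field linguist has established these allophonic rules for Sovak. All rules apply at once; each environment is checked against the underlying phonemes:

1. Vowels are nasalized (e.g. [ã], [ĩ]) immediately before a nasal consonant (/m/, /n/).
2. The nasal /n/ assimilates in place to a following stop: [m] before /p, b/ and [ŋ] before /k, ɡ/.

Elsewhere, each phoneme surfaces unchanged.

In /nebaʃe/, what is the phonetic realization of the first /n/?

/n/ (word-initial) is in the target of rule 2 but the environment (before a labial or velar stop) is not met → [n].

[n]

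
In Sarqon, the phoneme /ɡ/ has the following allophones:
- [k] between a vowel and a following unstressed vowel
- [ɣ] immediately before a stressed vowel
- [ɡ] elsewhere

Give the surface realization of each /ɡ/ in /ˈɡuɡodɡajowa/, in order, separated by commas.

Occurrence 1 (position 1): immediately before a stressed vowel → [ɣ].
Occurrence 2 (position 3): between a vowel and a following unstressed vowel → [k].
Occurrence 3 (position 6): no conditioning environment matches → elsewhere allophone [ɡ].

[ɣ], [k], [ɡ]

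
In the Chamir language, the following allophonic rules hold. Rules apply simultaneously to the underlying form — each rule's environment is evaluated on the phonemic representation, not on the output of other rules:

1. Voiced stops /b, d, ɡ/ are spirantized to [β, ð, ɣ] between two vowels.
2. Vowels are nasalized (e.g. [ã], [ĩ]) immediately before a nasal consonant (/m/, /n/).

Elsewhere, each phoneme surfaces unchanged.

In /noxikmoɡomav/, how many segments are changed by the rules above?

2

Segments that undergo a rule: /ɡ/ → [ɣ] (rule 1); /o/ → [õ] (rule 2).
All other segments surface unchanged.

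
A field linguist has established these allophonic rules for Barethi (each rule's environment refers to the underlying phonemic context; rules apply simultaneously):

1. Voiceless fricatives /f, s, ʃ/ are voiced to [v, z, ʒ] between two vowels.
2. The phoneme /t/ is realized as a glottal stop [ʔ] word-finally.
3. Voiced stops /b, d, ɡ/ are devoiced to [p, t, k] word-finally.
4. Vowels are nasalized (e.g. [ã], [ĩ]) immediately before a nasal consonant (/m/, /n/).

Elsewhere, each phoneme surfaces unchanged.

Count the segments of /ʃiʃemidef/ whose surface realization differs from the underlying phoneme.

Segments that undergo a rule: /ʃ/ → [ʒ] (rule 1); /e/ → [ẽ] (rule 4).
All other segments surface unchanged.

2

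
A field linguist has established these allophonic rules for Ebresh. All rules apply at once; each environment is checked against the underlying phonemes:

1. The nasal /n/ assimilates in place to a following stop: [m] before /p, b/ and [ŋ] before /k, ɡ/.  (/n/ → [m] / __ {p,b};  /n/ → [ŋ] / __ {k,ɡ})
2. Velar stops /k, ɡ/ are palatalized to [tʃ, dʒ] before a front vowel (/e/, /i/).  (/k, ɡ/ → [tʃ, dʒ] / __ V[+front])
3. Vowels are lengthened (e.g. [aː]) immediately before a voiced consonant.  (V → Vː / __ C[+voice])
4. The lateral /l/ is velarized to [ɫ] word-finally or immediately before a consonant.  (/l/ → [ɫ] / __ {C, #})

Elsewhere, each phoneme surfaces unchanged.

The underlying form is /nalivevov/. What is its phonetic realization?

/n/ — word-initial; rule 1 does not apply here → [n].
/a/ (between /n/ and /l/): before a voiced consonant, so rule 3 applies → [aː].
/l/ — between /a/ and /i/; rule 4 does not apply here → [l].
/i/ (between /l/ and /v/): before a voiced consonant, so rule 3 applies → [iː].
/e/ (between /v/ and /v/): before a voiced consonant, so rule 3 applies → [eː].
/o/ (between /v/ and /v/) occurs before a voiced consonant → [oː] by rule 3.

[naːliːveːvoːv]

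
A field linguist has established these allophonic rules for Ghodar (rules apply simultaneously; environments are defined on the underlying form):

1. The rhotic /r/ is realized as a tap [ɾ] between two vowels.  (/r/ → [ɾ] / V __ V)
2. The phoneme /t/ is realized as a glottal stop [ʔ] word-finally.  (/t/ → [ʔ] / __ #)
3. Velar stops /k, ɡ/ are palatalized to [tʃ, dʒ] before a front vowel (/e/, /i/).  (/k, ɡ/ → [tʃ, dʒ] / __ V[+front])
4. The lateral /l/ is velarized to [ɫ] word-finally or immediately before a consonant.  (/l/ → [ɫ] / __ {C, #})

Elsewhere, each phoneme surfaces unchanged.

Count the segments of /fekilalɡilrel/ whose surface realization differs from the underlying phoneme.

5

Segments that undergo a rule: /k/ → [tʃ] (rule 3); /l/ → [ɫ] (rule 4); /ɡ/ → [dʒ] (rule 3); /l/ → [ɫ] (rule 4); /l/ → [ɫ] (rule 4).
All other segments surface unchanged.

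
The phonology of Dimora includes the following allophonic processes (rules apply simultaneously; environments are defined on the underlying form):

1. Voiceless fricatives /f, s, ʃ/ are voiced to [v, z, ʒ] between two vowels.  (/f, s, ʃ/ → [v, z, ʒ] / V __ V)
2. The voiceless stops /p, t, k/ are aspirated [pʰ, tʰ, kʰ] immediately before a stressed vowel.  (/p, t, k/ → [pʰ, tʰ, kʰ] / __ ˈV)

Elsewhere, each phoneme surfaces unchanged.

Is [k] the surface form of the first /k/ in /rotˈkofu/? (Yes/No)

No

Rule 2 applies to /k/ (between /t/ and /o/: immediately before a stressed vowel) → [kʰ].
The actual realization is [kʰ], not [k].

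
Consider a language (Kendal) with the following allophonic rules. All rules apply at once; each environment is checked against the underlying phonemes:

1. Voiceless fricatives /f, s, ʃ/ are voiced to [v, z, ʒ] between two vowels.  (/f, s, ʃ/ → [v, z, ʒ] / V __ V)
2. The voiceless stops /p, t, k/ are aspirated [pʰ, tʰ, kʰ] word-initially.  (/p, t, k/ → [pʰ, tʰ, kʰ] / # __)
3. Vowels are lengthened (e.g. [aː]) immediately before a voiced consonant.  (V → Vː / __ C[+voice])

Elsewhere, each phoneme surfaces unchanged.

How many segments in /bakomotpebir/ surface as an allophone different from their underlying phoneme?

Segments that undergo a rule: /o/ → [oː] (rule 3); /e/ → [eː] (rule 3); /i/ → [iː] (rule 3).
All other segments surface unchanged.

3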